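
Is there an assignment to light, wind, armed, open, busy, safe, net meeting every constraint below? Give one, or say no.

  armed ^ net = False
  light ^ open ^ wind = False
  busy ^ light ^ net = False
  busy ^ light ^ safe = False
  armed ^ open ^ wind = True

light: False, wind: False, armed: True, open: False, busy: True, safe: True, net: True

armed ^ net = T ^ T = False ✓
light ^ open ^ wind = F ^ F ^ F = False ✓
busy ^ light ^ net = T ^ F ^ T = False ✓
busy ^ light ^ safe = T ^ F ^ T = False ✓
armed ^ open ^ wind = T ^ F ^ F = True ✓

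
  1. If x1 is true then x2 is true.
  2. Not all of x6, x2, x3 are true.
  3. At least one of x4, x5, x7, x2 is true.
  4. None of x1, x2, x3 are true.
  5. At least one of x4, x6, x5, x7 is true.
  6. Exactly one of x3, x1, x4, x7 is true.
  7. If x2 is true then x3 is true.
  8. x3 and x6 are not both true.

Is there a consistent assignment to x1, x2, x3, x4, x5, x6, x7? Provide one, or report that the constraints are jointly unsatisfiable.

x1: False, x2: False, x3: False, x4: False, x5: True, x6: True, x7: True

  (1) x1=F ⇒ x2: vacuous ✓
  (2) {x6, x2, x3}: 1/3 true — not all ✓
  (3) {x4, x5, x7, x2}: 2 true — at least one ✓
  (4) {x1, x2, x3}: 0 true — none ✓
  (5) {x4, x6, x5, x7}: 3 true — at least one ✓
  (6) {x3, x1, x4, x7}: 1 true — exactly one ✓
  (7) x2=F ⇒ x3: vacuous ✓
  (8) x3=F, x6=T — not both ✓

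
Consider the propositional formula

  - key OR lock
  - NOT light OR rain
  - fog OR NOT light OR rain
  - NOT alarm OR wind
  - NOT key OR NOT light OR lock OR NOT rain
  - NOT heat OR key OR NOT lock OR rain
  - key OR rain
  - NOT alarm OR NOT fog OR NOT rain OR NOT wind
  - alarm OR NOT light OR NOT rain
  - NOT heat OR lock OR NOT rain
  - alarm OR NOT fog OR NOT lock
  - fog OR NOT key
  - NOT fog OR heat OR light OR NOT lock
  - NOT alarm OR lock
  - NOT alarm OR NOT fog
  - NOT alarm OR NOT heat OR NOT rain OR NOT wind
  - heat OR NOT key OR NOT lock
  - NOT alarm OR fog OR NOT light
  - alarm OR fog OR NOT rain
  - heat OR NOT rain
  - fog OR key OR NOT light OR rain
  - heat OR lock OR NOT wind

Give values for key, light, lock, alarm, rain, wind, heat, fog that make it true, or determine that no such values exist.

Set key = True.
  then (fog OR NOT key) forces fog = True.
  then (NOT alarm OR NOT fog) forces alarm = False.
  then (alarm OR NOT fog OR NOT lock) forces lock = False.
Try light = True:
  (NOT light OR rain) forces rain = True.
  clause (NOT key OR NOT light OR lock OR NOT rain) is falsified — backtrack.
So light = False.
Set rain = False.
Set wind = True.
  then (heat OR lock OR NOT wind) forces heat = True.
All clauses satisfied.

key: True; light: False; lock: False; alarm: False; rain: False; wind: True; heat: True; fog: True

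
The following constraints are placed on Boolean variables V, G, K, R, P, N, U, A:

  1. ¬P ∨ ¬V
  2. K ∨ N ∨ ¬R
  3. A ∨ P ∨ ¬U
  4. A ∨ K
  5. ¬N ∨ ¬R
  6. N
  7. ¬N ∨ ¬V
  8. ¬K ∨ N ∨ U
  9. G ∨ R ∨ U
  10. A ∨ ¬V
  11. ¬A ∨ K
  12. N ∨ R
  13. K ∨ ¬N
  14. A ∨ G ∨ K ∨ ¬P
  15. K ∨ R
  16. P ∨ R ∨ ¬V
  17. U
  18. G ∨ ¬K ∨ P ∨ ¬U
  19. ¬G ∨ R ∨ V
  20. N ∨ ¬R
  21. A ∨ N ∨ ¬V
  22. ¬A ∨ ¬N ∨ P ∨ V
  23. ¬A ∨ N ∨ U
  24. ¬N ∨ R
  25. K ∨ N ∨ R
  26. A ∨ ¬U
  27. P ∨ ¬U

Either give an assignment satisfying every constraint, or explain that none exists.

Case N = True:
  (¬N ∨ ¬R) forces R = False.
  Clause (¬N ∨ R) is falsified — contradiction.
Case N = False:
  Clause (N) is falsified — contradiction.
Both cases fail, so the formula is unsatisfiable.

Unsatisfiable — no assignment works.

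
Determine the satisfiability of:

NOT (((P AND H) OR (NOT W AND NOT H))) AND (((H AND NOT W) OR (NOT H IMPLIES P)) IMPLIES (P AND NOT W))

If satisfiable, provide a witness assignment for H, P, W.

H = False, P = False, W = True

  NOT (((P AND H) OR (NOT W AND NOT H))) = True
    (P AND H) OR (NOT W AND NOT H) = False
      P AND H = False
      NOT W AND NOT H = False
        NOT W = False
        NOT H = True
  ((H AND NOT W) OR (NOT H IMPLIES P)) IMPLIES (P AND NOT W) = True
    (H AND NOT W) OR (NOT H IMPLIES P) = False
      H AND NOT W = False
        NOT W = False
      NOT H IMPLIES P = False
        NOT H = True
    P AND NOT W = False
      NOT W = False
Both conjuncts True, so the formula holds.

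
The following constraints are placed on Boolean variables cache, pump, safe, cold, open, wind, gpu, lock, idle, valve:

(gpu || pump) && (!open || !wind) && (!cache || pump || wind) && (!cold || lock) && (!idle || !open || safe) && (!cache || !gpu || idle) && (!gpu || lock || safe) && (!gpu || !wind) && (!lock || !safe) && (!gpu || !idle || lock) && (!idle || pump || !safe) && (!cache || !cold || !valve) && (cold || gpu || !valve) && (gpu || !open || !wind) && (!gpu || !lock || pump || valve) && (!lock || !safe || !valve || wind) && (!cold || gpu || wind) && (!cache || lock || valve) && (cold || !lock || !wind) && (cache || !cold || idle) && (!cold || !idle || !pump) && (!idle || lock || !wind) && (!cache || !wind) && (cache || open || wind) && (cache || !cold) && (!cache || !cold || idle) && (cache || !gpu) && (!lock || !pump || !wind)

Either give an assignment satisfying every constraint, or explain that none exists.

cache=F, pump=T, safe=T, cold=F, open=F, wind=T, gpu=F, lock=F, idle=F, valve=F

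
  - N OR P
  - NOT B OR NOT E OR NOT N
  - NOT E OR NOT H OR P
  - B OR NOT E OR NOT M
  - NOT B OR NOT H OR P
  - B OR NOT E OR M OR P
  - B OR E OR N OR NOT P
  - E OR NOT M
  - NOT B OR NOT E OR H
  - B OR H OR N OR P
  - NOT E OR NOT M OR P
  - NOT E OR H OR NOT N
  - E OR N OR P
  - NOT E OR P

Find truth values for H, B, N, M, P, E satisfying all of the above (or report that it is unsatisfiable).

Set H = False.
Set B = False.
Set N = True.
  then (NOT E OR H OR NOT N) forces E = False.
  then (E OR NOT M) forces M = False.
Set P = False.
All clauses satisfied.

H=F, B=F, N=T, M=F, P=F, E=F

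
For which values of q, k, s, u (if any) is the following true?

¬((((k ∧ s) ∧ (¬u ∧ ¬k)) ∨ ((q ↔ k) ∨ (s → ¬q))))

q: True, k: False, s: True, u: False

  ¬((((k ∧ s) ∧ (¬u ∧ ¬k)) ∨ ((q ↔ k) ∨ (s → ¬q)))) = True
    ((k ∧ s) ∧ (¬u ∧ ¬k)) ∨ ((q ↔ k) ∨ (s → ¬q)) = False
      (k ∧ s) ∧ (¬u ∧ ¬k) = False
        k ∧ s = False
        ¬u ∧ ¬k = True
          ¬u = True
          ¬k = True
      (q ↔ k) ∨ (s → ¬q) = False
        q ↔ k = False
        s → ¬q = False
          ¬q = False
The formula evaluates to True.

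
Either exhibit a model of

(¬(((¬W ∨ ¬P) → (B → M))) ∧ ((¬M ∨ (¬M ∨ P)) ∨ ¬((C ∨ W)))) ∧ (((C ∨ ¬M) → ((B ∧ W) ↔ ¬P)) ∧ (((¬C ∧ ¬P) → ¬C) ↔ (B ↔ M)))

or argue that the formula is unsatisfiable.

Case M = True: the conjunct ¬(((¬W ∨ ¬P) → (B → M))) becomes ¬(((¬W ∨ ¬P) → True)) = False.
Case M = False: the formula simplifies to ¬(((¬W ∨ ¬P) → ¬B)) ∧ (((B ∧ W) ↔ ¬P) ∧ (((¬C ∧ ¬P) → ¬C) ↔ ¬B)).
  B = True: simplifies to ¬(¬((¬W ∨ ¬P))) ∧ ((W ↔ ¬P) ∧ ¬(((¬C ∧ ¬P) → ¬C))).
    C = True: the conjunct ¬(((¬C ∧ ¬P) → ¬C)) becomes ¬((False → False)) = False.
    C = False: the conjunct ¬(((¬C ∧ ¬P) → ¬C)) becomes ¬((¬P → True)) = False.
  B = False: the conjunct ¬(((¬W ∨ ¬P) → ¬B)) becomes ¬(((¬W ∨ ¬P) → True)) = False.
Both cases fail — unsatisfiable.

No satisfying assignment exists.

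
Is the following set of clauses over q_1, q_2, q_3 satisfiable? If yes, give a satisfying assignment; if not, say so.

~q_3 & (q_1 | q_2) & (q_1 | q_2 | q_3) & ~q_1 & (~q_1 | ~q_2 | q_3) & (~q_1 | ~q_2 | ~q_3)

q_1 = False; q_2 = True; q_3 = False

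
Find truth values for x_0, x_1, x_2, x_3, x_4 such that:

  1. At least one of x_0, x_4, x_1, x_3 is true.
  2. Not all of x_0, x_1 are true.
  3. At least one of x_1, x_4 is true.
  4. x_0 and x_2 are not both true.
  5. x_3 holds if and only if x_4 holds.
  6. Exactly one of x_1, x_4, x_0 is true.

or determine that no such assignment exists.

x_0: False, x_1: True, x_2: False, x_3: False, x_4: False

  (1) {x_0, x_4, x_1, x_3}: 1 true — at least one ✓
  (2) {x_0, x_1}: 1/2 true — not all ✓
  (3) {x_1, x_4}: 1 true — at least one ✓
  (4) x_0=F, x_2=F — not both ✓
  (5) x_3=F, x_4=F — same ✓
  (6) {x_1, x_4, x_0}: 1 true — exactly one ✓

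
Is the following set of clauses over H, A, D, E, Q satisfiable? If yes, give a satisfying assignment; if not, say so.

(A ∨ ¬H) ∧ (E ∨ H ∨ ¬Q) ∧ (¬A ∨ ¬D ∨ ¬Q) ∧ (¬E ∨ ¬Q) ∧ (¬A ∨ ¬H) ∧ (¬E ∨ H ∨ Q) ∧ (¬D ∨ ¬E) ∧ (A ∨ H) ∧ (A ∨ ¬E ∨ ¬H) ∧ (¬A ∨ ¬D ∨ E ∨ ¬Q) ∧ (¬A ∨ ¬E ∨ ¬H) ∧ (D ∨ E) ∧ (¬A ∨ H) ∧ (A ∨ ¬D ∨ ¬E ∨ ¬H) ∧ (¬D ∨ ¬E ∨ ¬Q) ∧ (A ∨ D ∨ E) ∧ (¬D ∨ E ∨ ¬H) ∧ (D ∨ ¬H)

Unsatisfiable

Case H = True:
  (A ∨ ¬H) forces A = True.
  Clause (¬A ∨ ¬H) is falsified — contradiction.
Case H = False:
  (A ∨ H) forces A = True.
  Clause (¬A ∨ H) is falsified — contradiction.
Both cases fail, so the formula is unsatisfiable.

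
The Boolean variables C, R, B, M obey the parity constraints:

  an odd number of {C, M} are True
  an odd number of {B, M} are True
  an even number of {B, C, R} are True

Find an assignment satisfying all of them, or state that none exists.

C=F, R=F, B=F, M=T

{C, M}: 1 true → odd ✓
{B, M}: 1 true → odd ✓
{B, C, R}: 0 true → even ✓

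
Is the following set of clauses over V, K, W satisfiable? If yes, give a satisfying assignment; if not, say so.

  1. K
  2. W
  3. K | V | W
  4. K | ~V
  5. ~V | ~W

V=F, K=T, W=T

Unit clause (K) forces K = True.
Unit clause (W) forces W = True.
In (~V | ~W) only ~V is left, so V = False.
Check each clause:
  (K): K holds.
  (W): W holds.
  (K | V | W): K holds.
  (K | ~V): K holds.
  (~V | ~W): ~V holds.
All clauses satisfied.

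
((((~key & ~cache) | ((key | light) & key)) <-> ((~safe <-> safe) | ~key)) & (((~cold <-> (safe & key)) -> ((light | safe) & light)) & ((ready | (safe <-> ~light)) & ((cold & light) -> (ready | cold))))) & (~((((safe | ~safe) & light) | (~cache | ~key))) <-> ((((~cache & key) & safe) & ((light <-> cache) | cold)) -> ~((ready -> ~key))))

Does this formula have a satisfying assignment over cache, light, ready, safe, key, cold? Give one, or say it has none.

The formula is unsatisfiable.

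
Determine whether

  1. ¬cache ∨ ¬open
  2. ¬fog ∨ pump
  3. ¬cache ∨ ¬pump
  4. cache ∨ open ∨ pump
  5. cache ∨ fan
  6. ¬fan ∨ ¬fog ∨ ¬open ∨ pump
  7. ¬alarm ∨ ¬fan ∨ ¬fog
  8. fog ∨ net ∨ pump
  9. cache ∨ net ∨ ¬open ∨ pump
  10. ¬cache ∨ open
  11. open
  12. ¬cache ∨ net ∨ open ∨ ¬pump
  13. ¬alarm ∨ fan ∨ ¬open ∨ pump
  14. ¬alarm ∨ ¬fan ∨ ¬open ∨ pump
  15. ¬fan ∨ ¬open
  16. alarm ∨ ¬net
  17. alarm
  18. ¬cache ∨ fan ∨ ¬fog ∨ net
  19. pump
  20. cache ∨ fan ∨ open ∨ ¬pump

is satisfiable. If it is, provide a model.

Case open = True:
  (¬cache ∨ ¬open) forces cache = False.
  (cache ∨ fan) forces fan = True.
  Clause (¬fan ∨ ¬open) is falsified — contradiction.
Case open = False:
  Clause (open) is falsified — contradiction.
Both cases fail, so the formula is unsatisfiable.

No satisfying assignment exists.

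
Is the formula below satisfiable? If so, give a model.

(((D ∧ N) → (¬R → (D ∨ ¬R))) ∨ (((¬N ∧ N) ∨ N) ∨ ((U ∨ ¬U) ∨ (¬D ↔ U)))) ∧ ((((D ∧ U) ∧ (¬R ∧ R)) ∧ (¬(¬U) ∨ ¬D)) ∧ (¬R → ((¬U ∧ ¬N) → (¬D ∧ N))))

Unsatisfiable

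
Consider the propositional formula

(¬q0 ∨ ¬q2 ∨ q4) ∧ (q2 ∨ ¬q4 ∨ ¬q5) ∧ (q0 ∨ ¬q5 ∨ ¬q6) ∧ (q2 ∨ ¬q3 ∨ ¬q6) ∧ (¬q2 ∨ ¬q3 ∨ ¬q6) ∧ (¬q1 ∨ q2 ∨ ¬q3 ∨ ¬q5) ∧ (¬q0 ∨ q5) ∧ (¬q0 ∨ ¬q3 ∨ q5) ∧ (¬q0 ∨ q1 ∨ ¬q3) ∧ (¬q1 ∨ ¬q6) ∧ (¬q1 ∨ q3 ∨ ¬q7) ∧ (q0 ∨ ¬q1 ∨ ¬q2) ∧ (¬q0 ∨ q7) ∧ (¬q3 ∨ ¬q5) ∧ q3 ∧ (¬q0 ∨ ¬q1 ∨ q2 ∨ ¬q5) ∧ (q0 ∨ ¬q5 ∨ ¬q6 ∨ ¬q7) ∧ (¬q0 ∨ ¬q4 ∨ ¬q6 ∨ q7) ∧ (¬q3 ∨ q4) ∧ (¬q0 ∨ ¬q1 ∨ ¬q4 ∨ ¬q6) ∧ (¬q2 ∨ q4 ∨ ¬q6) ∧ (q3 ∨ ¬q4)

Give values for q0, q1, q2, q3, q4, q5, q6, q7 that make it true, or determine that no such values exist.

q0 = False, q1 = False, q2 = False, q3 = True, q4 = True, q5 = False, q6 = False, q7 = False

Unit clause (q3) forces q3 = True.
In (¬q3 ∨ q4) only q4 is left, so q4 = True.
In (¬q3 ∨ ¬q5) only ¬q5 is left, so q5 = False.
In (¬q0 ∨ q5) only ¬q0 is left, so q0 = False.
Set q1 = False.
Set q2 = False.
  then (q2 ∨ ¬q3 ∨ ¬q6) forces q6 = False.
Set q7 = False.
All clauses satisfied.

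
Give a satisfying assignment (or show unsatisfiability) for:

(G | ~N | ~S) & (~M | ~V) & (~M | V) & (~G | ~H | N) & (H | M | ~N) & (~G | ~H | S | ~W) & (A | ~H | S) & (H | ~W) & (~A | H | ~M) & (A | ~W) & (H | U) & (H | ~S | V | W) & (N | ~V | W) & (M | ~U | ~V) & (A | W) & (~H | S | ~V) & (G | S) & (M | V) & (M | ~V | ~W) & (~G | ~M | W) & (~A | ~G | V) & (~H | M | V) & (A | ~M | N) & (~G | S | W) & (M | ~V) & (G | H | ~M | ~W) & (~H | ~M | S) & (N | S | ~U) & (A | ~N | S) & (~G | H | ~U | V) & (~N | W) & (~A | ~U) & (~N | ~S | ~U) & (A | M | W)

Case V = True:
  (~M | ~V) forces M = False.
  Clause (M | ~V) is falsified — contradiction.
Case V = False:
  (~M | V) forces M = False.
  Clause (M | V) is falsified — contradiction.
Both cases fail, so the formula is unsatisfiable.

Unsatisfiable — no assignment works.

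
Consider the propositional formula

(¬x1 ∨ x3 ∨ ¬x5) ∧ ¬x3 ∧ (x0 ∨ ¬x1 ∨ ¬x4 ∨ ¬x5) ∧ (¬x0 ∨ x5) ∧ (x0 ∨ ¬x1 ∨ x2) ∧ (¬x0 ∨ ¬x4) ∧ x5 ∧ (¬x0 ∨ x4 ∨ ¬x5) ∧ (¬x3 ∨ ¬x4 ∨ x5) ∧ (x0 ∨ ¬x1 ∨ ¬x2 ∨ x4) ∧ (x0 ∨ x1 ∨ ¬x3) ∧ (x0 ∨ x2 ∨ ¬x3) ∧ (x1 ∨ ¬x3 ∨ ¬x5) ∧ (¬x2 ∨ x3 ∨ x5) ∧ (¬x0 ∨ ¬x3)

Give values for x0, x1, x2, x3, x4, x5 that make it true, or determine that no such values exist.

x0 = False, x1 = False, x2 = False, x3 = False, x4 = True, x5 = True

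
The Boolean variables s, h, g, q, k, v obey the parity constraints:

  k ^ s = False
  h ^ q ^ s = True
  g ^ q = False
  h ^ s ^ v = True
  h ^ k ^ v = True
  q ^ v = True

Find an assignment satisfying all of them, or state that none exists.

Unsatisfiable — no assignment works.

Adding constraints 2, 4, 6 mod 2: every variable appears an even number of times on the left, so the left side is 0.
But the right sides sum to 1 (mod 2). 0 ≠ 1 — the system is inconsistent.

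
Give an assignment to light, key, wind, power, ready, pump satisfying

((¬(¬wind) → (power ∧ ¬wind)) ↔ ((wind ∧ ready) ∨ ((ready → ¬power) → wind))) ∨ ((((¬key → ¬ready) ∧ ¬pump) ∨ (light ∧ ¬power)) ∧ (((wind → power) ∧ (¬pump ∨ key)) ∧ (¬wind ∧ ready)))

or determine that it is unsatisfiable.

light = False, key = False, wind = False, power = True, ready = True, pump = False

  ((¬(¬wind) → (power ∧ ¬wind)) ↔ ((wind ∧ ready) ∨ ((ready → ¬power) → wind))) ∨ ((((¬key → ¬ready) ∧ ¬pump) ∨ (light ∧ ¬power)) ∧ (((wind → power) ∧ (¬pump ∨ key)) ∧ (¬wind ∧ ready))) = True
    (¬(¬wind) → (power ∧ ¬wind)) ↔ ((wind ∧ ready) ∨ ((ready → ¬power) → wind)) = True
      ¬(¬wind) → (power ∧ ¬wind) = True
        ¬(¬wind) = False
          ¬wind = True
        power ∧ ¬wind = True
          ¬wind = True
      (wind ∧ ready) ∨ ((ready → ¬power) → wind) = True
        wind ∧ ready = False
        (ready → ¬power) → wind = True
          ready → ¬power = False
            ¬power = False
    (((¬key → ¬ready) ∧ ¬pump) ∨ (light ∧ ¬power)) ∧ (((wind → power) ∧ (¬pump ∨ key)) ∧ (¬wind ∧ ready)) = False
      ((¬key → ¬ready) ∧ ¬pump) ∨ (light ∧ ¬power) = False
        (¬key → ¬ready) ∧ ¬pump = False
          ¬key → ¬ready = False
            ¬key = True
            ¬ready = False
          ¬pump = True
        light ∧ ¬power = False
          ¬power = False
      ((wind → power) ∧ (¬pump ∨ key)) ∧ (¬wind ∧ ready) = True
        (wind → power) ∧ (¬pump ∨ key) = True
          wind → power = True
          ¬pump ∨ key = True
            ¬pump = True
        ¬wind ∧ ready = True
          ¬wind = True
The formula evaluates to True.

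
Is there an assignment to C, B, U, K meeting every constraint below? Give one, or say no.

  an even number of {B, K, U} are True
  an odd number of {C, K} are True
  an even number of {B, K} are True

C: True; B: False; U: False; K: False

{B, K, U}: 0 true → even ✓
{C, K}: 1 true → odd ✓
{B, K}: 0 true → even ✓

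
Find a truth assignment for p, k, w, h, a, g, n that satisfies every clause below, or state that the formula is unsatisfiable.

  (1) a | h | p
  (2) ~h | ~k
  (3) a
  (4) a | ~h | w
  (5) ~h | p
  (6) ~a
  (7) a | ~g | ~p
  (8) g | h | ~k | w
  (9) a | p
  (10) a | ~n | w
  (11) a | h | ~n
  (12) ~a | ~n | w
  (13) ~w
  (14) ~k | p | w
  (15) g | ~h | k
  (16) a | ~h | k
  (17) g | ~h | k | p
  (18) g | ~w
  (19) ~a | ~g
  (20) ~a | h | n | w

The formula is unsatisfiable.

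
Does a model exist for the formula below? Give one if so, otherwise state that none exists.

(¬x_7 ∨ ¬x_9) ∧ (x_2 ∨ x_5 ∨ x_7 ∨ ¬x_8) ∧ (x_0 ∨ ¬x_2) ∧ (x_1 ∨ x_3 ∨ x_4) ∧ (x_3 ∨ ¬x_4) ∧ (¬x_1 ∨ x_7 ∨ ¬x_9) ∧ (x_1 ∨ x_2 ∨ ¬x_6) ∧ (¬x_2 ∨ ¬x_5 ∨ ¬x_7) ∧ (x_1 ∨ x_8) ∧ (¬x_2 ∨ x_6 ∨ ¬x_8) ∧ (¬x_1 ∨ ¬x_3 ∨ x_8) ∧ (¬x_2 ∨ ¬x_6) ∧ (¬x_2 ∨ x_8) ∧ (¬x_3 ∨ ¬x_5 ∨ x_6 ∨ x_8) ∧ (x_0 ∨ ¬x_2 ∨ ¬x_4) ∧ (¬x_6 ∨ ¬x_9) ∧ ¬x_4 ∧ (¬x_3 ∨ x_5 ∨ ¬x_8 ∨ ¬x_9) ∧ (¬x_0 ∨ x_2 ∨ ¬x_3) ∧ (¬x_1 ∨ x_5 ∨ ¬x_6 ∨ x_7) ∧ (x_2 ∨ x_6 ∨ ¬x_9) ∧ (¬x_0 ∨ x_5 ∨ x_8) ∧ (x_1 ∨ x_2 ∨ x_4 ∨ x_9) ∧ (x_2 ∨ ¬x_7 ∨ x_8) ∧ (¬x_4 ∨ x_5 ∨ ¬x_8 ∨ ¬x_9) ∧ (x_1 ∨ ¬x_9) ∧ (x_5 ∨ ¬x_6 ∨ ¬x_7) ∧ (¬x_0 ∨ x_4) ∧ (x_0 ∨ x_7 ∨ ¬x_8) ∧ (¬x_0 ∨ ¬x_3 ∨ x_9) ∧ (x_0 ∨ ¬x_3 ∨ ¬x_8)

x_0=F, x_1=T, x_2=F, x_3=F, x_4=F, x_5=T, x_6=T, x_7=T, x_8=T, x_9=F

Unit clause (¬x_4) forces x_4 = False.
In (¬x_0 ∨ x_4) only ¬x_0 is left, so x_0 = False.
In (x_0 ∨ ¬x_2) only ¬x_2 is left, so x_2 = False.
Try x_1 = False:
  (x_1 ∨ x_3 ∨ x_4) forces x_3 = True.
  (x_1 ∨ x_2 ∨ ¬x_6) forces x_6 = False.
  (x_1 ∨ x_8) forces x_8 = True.
  clause (x_0 ∨ ¬x_3 ∨ ¬x_8) is falsified — backtrack.
So x_1 = True.
Try x_3 = True:
  (¬x_1 ∨ ¬x_3 ∨ x_8) forces x_8 = True.
  clause (x_0 ∨ ¬x_3 ∨ ¬x_8) is falsified — backtrack.
So x_3 = False.
Set x_5 = True.
Set x_6 = True.
  then (¬x_6 ∨ ¬x_9) forces x_9 = False.
Set x_7 = True.
  then (x_2 ∨ ¬x_7 ∨ x_8) forces x_8 = True.
All clauses satisfied.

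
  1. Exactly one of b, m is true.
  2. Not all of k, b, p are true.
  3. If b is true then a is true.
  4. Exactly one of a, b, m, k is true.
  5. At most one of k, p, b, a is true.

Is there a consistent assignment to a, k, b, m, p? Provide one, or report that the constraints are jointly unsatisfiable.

a=F, k=F, b=F, m=T, p=T

  (1) {b, m}: 1 true — exactly one ✓
  (2) {k, b, p}: 1/3 true — not all ✓
  (3) b=F ⇒ a: vacuous ✓
  (4) {a, b, m, k}: 1 true — exactly one ✓
  (5) {k, p, b, a}: 1 true — at most one ✓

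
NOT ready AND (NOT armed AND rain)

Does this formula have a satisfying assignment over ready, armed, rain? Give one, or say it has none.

ready=F; armed=F; rain=T

  NOT ready = True
  NOT armed AND rain = True
    NOT armed = True
Both conjuncts True, so the formula holds.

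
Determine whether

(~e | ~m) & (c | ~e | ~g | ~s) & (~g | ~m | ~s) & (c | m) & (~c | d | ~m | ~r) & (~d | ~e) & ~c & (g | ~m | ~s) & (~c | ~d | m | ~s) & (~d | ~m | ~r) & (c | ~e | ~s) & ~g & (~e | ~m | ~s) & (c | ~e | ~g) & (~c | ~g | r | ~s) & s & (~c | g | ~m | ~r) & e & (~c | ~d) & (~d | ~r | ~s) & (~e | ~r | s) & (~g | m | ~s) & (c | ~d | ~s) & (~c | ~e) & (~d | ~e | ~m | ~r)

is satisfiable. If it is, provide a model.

No satisfying assignment exists.

Case m = True:
  (~e | ~m) forces e = False.
  Clause (e) is falsified — contradiction.
Case m = False:
  (c | m) forces c = True.
  Clause (~c) is falsified — contradiction.
Both cases fail, so the formula is unsatisfiable.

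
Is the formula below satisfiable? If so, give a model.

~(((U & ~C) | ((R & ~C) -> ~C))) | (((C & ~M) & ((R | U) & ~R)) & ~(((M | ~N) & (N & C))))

U: True; R: False; N: True; M: False; C: True

  ~(((U & ~C) | ((R & ~C) -> ~C))) | (((C & ~M) & ((R | U) & ~R)) & ~(((M | ~N) & (N & C)))) = True
    ~(((U & ~C) | ((R & ~C) -> ~C))) = False
      (U & ~C) | ((R & ~C) -> ~C) = True
        U & ~C = False
          ~C = False
        (R & ~C) -> ~C = True
          R & ~C = False
            ~C = False
          ~C = False
    ((C & ~M) & ((R | U) & ~R)) & ~(((M | ~N) & (N & C))) = True
      (C & ~M) & ((R | U) & ~R) = True
        C & ~M = True
          ~M = True
        (R | U) & ~R = True
          R | U = True
          ~R = True
      ~(((M | ~N) & (N & C))) = True
        (M | ~N) & (N & C) = False
          M | ~N = False
            ~N = False
          N & C = True
The formula evaluates to True.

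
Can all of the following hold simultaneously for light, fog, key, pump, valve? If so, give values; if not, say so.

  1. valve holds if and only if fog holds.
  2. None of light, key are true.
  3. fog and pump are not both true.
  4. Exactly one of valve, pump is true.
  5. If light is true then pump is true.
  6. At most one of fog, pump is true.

light: False, fog: True, key: False, pump: False, valve: True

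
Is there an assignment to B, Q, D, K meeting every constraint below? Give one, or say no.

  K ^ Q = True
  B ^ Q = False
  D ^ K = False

B = False, Q = False, D = True, K = True

K ^ Q = T ^ F = True ✓
B ^ Q = F ^ F = False ✓
D ^ K = T ^ T = False ✓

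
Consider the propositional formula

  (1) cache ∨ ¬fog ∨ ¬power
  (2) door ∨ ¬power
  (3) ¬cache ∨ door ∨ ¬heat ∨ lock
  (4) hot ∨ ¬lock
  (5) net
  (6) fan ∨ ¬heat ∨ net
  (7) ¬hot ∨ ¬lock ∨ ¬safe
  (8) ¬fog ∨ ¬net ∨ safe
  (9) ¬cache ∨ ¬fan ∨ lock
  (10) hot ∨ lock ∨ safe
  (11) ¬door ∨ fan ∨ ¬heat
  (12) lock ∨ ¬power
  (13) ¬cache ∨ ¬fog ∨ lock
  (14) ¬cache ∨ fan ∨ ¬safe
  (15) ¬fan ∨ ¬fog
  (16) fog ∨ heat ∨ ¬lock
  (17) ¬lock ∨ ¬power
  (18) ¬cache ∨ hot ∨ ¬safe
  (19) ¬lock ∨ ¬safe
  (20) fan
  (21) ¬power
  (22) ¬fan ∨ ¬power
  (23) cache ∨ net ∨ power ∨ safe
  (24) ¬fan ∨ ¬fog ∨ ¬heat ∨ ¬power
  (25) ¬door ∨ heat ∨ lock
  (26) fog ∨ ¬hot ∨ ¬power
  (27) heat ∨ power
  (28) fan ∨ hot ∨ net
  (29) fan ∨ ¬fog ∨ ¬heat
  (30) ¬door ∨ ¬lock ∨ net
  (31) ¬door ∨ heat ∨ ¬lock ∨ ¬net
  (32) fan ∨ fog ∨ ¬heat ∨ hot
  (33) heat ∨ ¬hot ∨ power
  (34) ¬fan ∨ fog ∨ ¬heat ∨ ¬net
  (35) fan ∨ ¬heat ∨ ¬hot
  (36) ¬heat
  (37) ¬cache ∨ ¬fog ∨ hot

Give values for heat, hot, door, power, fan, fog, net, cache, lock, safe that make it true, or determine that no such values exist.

Case power = True:
  Clause (¬power) is falsified — contradiction.
Case power = False:
  (net) forces net = True.
  (fan) forces fan = True.
  (¬fan ∨ ¬fog) forces fog = False.
  (heat ∨ power) forces heat = True.
  Clause (¬fan ∨ fog ∨ ¬heat ∨ ¬net) is falsified — contradiction.
Both cases fail, so the formula is unsatisfiable.

Unsatisfiable — no assignment works.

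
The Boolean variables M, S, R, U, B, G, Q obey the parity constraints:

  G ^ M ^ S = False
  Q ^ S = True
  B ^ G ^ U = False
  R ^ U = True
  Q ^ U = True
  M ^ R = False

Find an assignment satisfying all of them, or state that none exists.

M = False, S = True, R = False, U = True, B = False, G = True, Q = False

G ^ M ^ S = T ^ F ^ T = False ✓
Q ^ S = F ^ T = True ✓
B ^ G ^ U = F ^ T ^ T = False ✓
R ^ U = F ^ T = True ✓
Q ^ U = F ^ T = True ✓
M ^ R = F ^ F = False ✓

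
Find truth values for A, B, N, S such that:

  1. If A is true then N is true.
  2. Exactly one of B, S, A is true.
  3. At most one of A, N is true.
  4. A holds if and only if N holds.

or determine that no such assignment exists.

A: False; B: False; N: False; S: True

  (1) A=F ⇒ N: vacuous ✓
  (2) {B, S, A}: 1 true — exactly one ✓
  (3) {A, N}: 0 true — at most one ✓
  (4) A=F, N=F — same ✓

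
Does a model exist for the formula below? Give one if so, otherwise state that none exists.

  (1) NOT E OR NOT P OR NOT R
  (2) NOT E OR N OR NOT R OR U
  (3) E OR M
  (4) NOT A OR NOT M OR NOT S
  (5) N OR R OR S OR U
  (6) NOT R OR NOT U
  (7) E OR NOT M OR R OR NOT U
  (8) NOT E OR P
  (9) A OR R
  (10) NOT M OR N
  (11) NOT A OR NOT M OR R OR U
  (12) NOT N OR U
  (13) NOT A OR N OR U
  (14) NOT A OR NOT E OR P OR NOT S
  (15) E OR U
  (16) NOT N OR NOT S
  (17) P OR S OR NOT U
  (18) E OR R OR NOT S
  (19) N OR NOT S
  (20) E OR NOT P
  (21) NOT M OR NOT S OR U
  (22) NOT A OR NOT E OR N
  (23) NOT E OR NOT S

M=F, S=F, R=F, P=T, E=T, N=T, U=T, A=T

Set M = False.
  then (E OR M) forces E = True.
  then (NOT E OR P) forces P = True.
  then (NOT E OR NOT S) forces S = False.
  then (NOT E OR NOT P OR NOT R) forces R = False.
  then (A OR R) forces A = True.
  then (NOT A OR NOT E OR N) forces N = True.
  then (NOT N OR U) forces U = True.
All clauses satisfied.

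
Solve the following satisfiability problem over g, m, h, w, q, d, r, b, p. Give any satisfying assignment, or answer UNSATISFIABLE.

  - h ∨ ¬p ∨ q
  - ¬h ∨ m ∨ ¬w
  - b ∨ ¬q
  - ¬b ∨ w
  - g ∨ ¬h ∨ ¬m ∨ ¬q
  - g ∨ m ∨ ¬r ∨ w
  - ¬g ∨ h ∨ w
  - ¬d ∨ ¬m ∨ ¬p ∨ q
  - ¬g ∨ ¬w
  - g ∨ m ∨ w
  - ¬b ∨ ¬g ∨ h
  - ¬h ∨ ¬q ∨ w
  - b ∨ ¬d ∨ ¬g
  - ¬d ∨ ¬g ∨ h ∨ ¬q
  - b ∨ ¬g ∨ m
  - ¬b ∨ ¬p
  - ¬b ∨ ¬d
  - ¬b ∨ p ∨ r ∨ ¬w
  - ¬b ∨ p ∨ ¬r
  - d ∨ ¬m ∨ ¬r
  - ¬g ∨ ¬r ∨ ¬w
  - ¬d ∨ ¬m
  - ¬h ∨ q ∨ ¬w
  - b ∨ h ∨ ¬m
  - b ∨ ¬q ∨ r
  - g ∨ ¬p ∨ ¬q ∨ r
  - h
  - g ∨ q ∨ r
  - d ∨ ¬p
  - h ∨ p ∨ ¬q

g: True; m: True; h: True; w: False; q: False; d: False; r: False; b: False; p: False

Unit clause (h) forces h = True.
Set g = True.
  then (¬g ∨ ¬w) forces w = False.
  then (¬h ∨ ¬q ∨ w) forces q = False.
  then (¬b ∨ w) forces b = False.
  then (b ∨ ¬d ∨ ¬g) forces d = False.
  then (b ∨ ¬g ∨ m) forces m = True.
  then (d ∨ ¬m ∨ ¬r) forces r = False.
  then (d ∨ ¬p) forces p = False.
All clauses satisfied.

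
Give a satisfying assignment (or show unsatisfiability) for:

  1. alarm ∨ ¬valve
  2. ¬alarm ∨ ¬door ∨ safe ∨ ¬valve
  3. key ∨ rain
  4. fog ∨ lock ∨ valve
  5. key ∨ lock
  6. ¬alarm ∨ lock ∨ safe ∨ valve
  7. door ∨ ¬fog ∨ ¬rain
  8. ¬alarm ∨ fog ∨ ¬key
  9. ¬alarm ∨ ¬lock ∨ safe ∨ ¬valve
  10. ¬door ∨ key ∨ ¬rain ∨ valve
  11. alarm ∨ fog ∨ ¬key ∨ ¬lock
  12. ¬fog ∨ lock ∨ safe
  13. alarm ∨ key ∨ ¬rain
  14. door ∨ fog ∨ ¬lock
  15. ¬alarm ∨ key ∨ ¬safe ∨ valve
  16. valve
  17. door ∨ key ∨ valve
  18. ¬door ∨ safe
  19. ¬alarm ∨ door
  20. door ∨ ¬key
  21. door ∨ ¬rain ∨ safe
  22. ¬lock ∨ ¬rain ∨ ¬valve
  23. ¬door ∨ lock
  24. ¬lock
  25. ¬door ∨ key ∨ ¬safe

Case valve = True:
  (alarm ∨ ¬valve) forces alarm = True.
  (¬alarm ∨ door) forces door = True.
  (¬alarm ∨ ¬door ∨ safe ∨ ¬valve) forces safe = True.
  (¬door ∨ lock) forces lock = True.
  Clause (¬lock) is falsified — contradiction.
Case valve = False:
  Clause (valve) is falsified — contradiction.
Both cases fail, so the formula is unsatisfiable.

UNSATISFIABLE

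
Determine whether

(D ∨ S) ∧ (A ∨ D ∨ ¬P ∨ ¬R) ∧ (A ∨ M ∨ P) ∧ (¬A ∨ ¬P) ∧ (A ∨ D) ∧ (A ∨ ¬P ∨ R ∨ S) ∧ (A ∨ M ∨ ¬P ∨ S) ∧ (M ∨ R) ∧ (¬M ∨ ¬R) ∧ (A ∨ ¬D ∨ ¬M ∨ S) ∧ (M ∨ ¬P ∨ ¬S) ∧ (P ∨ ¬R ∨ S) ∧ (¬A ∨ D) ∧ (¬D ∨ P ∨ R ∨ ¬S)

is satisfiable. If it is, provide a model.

Set R = True.
  then (¬M ∨ ¬R) forces M = False.
Try P = True:
  (¬A ∨ ¬P) forces A = False.
  (A ∨ D ∨ ¬P ∨ ¬R) forces D = True.
  (A ∨ M ∨ ¬P ∨ S) forces S = True.
  clause (M ∨ ¬P ∨ ¬S) is falsified — backtrack.
So P = False.
  then (A ∨ M ∨ P) forces A = True.
  then (P ∨ ¬R ∨ S) forces S = True.
  then (¬A ∨ D) forces D = True.
All clauses satisfied.

R=T; P=F; D=T; A=T; S=T; M=F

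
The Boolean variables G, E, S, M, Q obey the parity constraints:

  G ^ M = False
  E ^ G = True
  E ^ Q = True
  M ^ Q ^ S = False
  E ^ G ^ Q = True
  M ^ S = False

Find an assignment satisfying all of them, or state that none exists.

G = False, E = True, S = False, M = False, Q = False

G ^ M = F ^ F = False ✓
E ^ G = T ^ F = True ✓
E ^ Q = T ^ F = True ✓
M ^ Q ^ S = F ^ F ^ F = False ✓
E ^ G ^ Q = T ^ F ^ F = True ✓
M ^ S = F ^ F = False ✓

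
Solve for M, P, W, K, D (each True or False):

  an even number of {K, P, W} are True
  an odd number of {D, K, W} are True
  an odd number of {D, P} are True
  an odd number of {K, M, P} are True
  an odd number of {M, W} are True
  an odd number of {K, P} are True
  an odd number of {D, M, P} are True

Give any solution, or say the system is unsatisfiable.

M: False, P: False, W: True, K: True, D: True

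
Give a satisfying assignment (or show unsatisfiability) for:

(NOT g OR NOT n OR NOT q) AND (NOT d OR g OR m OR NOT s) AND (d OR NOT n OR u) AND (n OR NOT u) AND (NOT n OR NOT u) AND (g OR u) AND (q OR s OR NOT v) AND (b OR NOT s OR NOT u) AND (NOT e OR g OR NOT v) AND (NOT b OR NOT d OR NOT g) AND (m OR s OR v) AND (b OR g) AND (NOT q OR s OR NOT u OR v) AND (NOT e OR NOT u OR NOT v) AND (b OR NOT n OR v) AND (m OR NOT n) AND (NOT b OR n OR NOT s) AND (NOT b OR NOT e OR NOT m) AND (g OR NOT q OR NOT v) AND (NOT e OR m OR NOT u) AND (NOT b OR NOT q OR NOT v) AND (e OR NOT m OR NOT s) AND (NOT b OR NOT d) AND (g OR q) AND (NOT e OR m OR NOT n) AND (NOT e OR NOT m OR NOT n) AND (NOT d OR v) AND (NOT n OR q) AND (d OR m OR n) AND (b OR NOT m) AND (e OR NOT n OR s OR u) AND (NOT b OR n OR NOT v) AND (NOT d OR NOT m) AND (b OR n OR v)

u = False, d = True, b = False, m = False, e = True, s = True, v = True, g = True, n = False, q = True

Try u = True:
  (n OR NOT u) forces n = True.
  clause (NOT n OR NOT u) is falsified — backtrack.
So u = False.
  then (g OR u) forces g = True.
Set d = True.
  then (NOT b OR NOT d OR NOT g) forces b = False.
  then (NOT d OR v) forces v = True.
  then (b OR NOT m) forces m = False.
  then (m OR NOT n) forces n = False.
Set e = True.
Set s = True.
Set q = True.
All clauses satisfied.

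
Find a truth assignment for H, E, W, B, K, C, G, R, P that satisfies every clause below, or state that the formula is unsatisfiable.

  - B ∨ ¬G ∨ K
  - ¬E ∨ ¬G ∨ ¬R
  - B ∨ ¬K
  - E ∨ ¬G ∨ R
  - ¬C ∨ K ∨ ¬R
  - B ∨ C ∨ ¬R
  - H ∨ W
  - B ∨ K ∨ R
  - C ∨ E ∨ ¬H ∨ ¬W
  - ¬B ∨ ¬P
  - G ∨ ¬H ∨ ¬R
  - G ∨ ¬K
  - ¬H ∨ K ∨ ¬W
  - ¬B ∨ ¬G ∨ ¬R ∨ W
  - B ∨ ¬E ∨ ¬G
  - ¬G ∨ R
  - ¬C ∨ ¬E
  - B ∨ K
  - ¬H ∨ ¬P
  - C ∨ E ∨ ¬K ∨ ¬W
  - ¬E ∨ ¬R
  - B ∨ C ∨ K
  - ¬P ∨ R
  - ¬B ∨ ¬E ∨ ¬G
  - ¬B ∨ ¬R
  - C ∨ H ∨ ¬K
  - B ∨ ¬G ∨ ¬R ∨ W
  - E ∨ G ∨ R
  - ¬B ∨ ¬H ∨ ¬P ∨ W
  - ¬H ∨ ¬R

H = False, E = True, W = True, B = True, K = False, C = False, G = False, R = False, P = False

Set H = False.
  then (H ∨ W) forces W = True.
Set E = True.
  then (¬C ∨ ¬E) forces C = False.
  then (¬E ∨ ¬R) forces R = False.
  then (¬P ∨ R) forces P = False.
  then (C ∨ H ∨ ¬K) forces K = False.
  then (B ∨ K ∨ R) forces B = True.
  then (¬G ∨ R) forces G = False.
All clauses satisfied.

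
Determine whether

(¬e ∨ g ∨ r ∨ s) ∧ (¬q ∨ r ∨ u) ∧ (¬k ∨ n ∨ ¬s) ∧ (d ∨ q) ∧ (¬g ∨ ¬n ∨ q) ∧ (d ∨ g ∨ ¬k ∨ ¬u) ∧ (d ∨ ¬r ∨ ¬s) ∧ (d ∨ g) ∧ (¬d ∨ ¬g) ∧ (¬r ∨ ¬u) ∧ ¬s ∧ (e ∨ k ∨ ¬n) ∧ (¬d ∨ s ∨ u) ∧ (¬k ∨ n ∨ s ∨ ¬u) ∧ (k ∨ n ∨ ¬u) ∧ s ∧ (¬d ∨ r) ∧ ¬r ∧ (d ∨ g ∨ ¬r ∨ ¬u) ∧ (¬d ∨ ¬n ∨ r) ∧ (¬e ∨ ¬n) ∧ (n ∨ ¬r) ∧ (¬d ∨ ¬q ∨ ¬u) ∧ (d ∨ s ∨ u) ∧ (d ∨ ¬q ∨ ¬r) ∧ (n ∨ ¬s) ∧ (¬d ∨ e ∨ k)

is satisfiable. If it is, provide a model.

Unsatisfiable — no assignment works.

Case s = True:
  Clause (¬s) is falsified — contradiction.
Case s = False:
  Clause (s) is falsified — contradiction.
Both cases fail, so the formula is unsatisfiable.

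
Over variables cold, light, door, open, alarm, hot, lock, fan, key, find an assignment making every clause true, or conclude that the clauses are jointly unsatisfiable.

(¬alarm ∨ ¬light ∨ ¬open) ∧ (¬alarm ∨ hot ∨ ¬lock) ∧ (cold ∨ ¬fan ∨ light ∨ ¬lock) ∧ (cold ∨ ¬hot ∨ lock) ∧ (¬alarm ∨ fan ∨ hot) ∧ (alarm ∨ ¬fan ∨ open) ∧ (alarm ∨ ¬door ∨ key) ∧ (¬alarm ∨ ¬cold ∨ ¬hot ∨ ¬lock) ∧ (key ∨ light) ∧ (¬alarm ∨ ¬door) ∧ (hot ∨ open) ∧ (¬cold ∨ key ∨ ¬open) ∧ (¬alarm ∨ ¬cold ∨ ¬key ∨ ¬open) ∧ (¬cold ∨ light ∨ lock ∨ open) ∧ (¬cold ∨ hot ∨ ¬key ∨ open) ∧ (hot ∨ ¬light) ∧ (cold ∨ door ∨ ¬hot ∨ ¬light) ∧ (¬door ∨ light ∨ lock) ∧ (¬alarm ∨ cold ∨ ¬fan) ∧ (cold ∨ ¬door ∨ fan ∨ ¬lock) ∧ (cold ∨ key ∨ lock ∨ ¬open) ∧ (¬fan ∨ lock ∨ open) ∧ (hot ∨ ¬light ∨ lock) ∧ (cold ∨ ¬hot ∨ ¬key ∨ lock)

cold = False, light = False, door = False, open = False, alarm = True, hot = True, lock = True, fan = False, key = True

Set cold = False.
Set light = False.
  then (key ∨ light) forces key = True.
Try door = True:
  (¬alarm ∨ ¬door) forces alarm = False.
  (¬door ∨ light ∨ lock) forces lock = True.
  (cold ∨ ¬fan ∨ light ∨ ¬lock) forces fan = False.
  clause (cold ∨ ¬door ∨ fan ∨ ¬lock) is falsified — backtrack.
So door = False.
Set open = False.
  then (hot ∨ open) forces hot = True.
  then (cold ∨ ¬hot ∨ ¬key ∨ lock) forces lock = True.
  then (cold ∨ ¬fan ∨ light ∨ ¬lock) forces fan = False.
Set alarm = True.
All clauses satisfied.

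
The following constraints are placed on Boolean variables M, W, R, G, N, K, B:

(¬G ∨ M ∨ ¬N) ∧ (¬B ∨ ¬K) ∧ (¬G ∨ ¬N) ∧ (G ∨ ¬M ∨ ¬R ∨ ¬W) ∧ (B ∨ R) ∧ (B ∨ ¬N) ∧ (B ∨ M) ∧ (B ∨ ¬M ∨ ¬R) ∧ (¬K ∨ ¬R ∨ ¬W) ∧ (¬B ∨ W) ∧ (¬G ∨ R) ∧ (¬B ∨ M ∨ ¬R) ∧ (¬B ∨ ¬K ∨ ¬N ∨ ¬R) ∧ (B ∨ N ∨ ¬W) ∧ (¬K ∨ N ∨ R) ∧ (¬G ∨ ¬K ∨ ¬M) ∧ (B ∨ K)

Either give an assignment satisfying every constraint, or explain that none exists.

Set M = False.
  then (B ∨ M) forces B = True.
  then (¬B ∨ W) forces W = True.
  then (¬B ∨ M ∨ ¬R) forces R = False.
  then (¬B ∨ ¬K) forces K = False.
  then (¬G ∨ R) forces G = False.
Set N = True.
All clauses satisfied.

M: False, W: True, R: False, G: False, N: True, K: False, B: True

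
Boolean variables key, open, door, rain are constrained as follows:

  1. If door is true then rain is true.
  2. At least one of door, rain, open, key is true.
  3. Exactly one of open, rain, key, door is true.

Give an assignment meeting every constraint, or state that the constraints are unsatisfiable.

key: False; open: True; door: False; rain: False

  (1) door=F ⇒ rain: vacuous ✓
  (2) {door, rain, open, key}: 1 true — at least one ✓
  (3) {open, rain, key, door}: 1 true — exactly one ✓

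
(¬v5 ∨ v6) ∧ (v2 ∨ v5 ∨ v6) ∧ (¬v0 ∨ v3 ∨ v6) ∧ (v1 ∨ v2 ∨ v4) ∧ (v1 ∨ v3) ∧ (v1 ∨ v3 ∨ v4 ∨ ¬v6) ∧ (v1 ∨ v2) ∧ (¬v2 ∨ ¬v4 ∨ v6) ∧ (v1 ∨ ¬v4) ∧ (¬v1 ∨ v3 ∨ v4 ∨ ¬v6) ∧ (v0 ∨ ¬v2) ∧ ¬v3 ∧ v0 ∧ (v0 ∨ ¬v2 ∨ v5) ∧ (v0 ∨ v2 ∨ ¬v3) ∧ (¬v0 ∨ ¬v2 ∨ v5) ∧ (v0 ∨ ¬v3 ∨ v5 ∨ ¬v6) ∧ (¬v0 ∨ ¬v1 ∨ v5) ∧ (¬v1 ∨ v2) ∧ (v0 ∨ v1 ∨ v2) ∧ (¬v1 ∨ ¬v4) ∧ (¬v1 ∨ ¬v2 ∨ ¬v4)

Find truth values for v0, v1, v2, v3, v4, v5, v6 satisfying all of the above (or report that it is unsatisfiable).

No satisfying assignment exists.

Case v0 = True:
  (¬v3) forces v3 = False.
  (¬v0 ∨ v3 ∨ v6) forces v6 = True.
  (v1 ∨ v3) forces v1 = True.
  (¬v1 ∨ v3 ∨ v4 ∨ ¬v6) forces v4 = True.
  Clause (¬v1 ∨ ¬v4) is falsified — contradiction.
Case v0 = False:
  Clause (v0) is falsified — contradiction.
Both cases fail, so the formula is unsatisfiable.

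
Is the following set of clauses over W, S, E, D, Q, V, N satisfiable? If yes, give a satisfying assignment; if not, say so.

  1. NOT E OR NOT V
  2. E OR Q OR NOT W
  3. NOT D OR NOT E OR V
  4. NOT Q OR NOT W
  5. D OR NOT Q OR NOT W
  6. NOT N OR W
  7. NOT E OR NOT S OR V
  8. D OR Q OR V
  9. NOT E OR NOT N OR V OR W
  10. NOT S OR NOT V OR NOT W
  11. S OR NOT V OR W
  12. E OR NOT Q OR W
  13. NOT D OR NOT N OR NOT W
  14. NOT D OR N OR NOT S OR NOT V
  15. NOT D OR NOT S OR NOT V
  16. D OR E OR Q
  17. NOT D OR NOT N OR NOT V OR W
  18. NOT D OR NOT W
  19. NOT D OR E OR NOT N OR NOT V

W: False, S: False, E: True, D: False, Q: True, V: False, N: False

Set W = False.
  then (NOT N OR W) forces N = False.
Set S = False.
  then (S OR NOT V OR W) forces V = False.
Set E = True.
  then (NOT D OR NOT E OR V) forces D = False.
  then (D OR Q OR V) forces Q = True.
All clauses satisfied.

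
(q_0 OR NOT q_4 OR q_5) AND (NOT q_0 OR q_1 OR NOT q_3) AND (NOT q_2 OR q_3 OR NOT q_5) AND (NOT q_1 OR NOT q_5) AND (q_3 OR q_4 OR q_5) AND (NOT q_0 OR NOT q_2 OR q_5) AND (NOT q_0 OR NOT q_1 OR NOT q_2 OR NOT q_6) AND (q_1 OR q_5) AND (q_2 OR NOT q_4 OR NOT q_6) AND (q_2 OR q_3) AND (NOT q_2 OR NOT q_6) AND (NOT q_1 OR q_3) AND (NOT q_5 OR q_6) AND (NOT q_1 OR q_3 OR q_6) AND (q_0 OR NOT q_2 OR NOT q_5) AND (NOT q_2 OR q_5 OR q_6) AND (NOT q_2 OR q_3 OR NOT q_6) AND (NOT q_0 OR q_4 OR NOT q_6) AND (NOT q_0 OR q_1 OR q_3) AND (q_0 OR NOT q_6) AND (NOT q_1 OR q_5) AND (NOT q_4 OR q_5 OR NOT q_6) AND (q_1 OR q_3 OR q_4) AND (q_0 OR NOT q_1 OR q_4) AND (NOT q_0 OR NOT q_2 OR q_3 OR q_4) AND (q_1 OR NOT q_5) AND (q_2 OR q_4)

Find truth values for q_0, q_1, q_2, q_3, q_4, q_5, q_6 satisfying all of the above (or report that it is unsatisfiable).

The formula is unsatisfiable.

Case q_1 = True:
  (NOT q_1 OR NOT q_5) forces q_5 = False.
  Clause (NOT q_1 OR q_5) is falsified — contradiction.
Case q_1 = False:
  (q_1 OR q_5) forces q_5 = True.
  Clause (q_1 OR NOT q_5) is falsified — contradiction.
Both cases fail, so the formula is unsatisfiable.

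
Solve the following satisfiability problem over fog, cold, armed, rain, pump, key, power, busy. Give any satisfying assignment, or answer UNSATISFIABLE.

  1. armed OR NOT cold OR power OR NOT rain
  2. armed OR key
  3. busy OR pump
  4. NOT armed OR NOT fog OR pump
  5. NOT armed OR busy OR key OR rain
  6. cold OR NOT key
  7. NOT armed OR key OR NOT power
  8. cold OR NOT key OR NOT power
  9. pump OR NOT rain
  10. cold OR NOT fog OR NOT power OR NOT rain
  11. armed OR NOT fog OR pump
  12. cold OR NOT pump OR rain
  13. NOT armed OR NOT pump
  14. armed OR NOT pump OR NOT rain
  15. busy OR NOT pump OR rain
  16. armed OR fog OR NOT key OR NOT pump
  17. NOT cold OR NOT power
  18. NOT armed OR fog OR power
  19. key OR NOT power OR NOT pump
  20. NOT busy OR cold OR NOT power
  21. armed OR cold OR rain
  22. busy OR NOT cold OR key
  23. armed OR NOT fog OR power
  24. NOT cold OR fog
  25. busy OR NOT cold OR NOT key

Unsatisfiable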